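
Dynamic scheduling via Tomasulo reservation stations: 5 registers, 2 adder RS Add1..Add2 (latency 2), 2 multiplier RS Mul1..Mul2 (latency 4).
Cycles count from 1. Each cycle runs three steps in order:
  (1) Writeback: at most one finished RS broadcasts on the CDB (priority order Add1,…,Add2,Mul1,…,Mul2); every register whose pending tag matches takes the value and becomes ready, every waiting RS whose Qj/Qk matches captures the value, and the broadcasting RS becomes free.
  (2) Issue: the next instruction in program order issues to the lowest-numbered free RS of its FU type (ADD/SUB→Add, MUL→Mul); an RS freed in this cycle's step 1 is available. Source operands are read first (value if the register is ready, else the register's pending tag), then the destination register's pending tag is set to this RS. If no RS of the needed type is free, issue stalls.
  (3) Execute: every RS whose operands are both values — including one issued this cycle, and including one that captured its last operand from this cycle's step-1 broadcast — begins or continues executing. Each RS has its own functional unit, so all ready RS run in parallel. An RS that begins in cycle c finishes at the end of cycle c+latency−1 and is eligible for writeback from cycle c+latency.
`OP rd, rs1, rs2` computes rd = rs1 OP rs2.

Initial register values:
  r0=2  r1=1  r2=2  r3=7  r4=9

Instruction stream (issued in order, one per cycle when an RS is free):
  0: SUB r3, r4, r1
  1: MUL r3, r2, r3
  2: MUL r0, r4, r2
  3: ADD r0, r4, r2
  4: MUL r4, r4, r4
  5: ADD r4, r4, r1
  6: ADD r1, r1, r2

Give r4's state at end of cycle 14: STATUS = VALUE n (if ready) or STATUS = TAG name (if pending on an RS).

STATUS = VALUE 82

cycle 1: issue SUB r3<-Add1 // r0:2,r1:1,r2:2,r3:Add1,r4:9
cycle 2: issue MUL r3<-Mul1 // r0:2,r1:1,r2:2,r3:Mul1,r4:9
cycle 3: CDB Add1=8; issue MUL r0<-Mul2 // r0:Mul2,r1:1,r2:2,r3:Mul1,r4:9
cycle 4: issue ADD r0<-Add1 // r0:Add1,r1:1,r2:2,r3:Mul1,r4:9
cycle 5: stall // r0:Add1,r1:1,r2:2,r3:Mul1,r4:9
cycle 6: CDB Add1=11; stall // r0:11,r1:1,r2:2,r3:Mul1,r4:9
cycle 7: CDB Mul1=16; issue MUL r4<-Mul1 // r0:11,r1:1,r2:2,r3:16,r4:Mul1
cycle 8: CDB Mul2=18; issue ADD r4<-Add1 // r0:11,r1:1,r2:2,r3:16,r4:Add1
cycle 9: issue ADD r1<-Add2 // r0:11,r1:Add2,r2:2,r3:16,r4:Add1
cycle 10: - // r0:11,r1:Add2,r2:2,r3:16,r4:Add1
cycle 11: CDB Add2=3 // r0:11,r1:3,r2:2,r3:16,r4:Add1
cycle 12: CDB Mul1=81 // r0:11,r1:3,r2:2,r3:16,r4:Add1
cycle 13: - // r0:11,r1:3,r2:2,r3:16,r4:Add1
cycle 14: CDB Add1=82 // r0:11,r1:3,r2:2,r3:16,r4:82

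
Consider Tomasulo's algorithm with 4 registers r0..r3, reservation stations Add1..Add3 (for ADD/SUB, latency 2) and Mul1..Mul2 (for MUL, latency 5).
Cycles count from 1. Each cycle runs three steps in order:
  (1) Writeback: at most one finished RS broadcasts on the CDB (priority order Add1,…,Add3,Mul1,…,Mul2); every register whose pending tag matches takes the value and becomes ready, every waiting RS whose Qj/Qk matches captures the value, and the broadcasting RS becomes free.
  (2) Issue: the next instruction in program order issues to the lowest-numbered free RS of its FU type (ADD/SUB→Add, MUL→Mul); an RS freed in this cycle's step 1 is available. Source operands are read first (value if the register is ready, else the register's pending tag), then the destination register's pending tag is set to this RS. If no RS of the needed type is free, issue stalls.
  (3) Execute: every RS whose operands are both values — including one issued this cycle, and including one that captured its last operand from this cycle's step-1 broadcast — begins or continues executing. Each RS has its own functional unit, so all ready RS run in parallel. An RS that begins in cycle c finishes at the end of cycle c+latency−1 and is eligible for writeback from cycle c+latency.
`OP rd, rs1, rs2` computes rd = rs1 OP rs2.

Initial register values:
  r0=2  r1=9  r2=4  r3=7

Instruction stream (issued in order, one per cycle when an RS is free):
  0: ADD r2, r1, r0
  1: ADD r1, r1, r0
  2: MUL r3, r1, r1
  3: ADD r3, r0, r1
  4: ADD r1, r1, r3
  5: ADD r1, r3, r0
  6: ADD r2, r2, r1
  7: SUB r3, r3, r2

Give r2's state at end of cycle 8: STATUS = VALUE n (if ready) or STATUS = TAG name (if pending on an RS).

  c1: issue ADD r2<-Add1  regs: r0:2,r1:9,r2:Add1,r3:7
  c2: issue ADD r1<-Add2  regs: r0:2,r1:Add2,r2:Add1,r3:7
  c3: CDB Add1=11; issue MUL r3<-Mul1  regs: r0:2,r1:Add2,r2:11,r3:Mul1
  c4: CDB Add2=11; issue ADD r3<-Add1  regs: r0:2,r1:11,r2:11,r3:Add1
  c5: issue ADD r1<-Add2  regs: r0:2,r1:Add2,r2:11,r3:Add1
  c6: CDB Add1=13; issue ADD r1<-Add1  regs: r0:2,r1:Add1,r2:11,r3:13
  c7: issue ADD r2<-Add3  regs: r0:2,r1:Add1,r2:Add3,r3:13
  c8: CDB Add1=15; issue SUB r3<-Add1  regs: r0:2,r1:15,r2:Add3,r3:Add1

STATUS = TAG Add3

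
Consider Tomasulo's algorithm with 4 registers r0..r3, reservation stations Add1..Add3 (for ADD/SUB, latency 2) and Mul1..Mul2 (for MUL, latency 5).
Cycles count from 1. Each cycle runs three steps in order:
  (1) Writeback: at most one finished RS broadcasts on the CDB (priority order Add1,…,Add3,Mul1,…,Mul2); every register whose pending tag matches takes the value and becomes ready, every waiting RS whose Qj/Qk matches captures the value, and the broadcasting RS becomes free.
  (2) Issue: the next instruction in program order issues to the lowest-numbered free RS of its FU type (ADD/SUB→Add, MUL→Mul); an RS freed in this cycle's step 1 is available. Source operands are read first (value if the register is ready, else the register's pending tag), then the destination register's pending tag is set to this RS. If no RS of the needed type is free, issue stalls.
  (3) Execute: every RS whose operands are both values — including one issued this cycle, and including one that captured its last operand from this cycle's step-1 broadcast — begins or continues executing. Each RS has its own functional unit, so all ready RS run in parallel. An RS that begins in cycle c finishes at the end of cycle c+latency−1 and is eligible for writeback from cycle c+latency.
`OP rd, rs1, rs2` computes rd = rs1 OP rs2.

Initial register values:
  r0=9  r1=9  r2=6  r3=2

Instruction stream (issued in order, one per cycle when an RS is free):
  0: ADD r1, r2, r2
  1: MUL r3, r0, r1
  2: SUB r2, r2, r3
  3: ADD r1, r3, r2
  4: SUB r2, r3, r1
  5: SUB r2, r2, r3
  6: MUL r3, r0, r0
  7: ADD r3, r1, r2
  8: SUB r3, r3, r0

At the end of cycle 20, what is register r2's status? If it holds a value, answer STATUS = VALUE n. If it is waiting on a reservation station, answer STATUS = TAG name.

cycle 1: issue ADD r1<-Add1 // r0:9,r1:Add1,r2:6,r3:2
cycle 2: issue MUL r3<-Mul1 // r0:9,r1:Add1,r2:6,r3:Mul1
cycle 3: CDB Add1=12; issue SUB r2<-Add1 // r0:9,r1:12,r2:Add1,r3:Mul1
cycle 4: issue ADD r1<-Add2 // r0:9,r1:Add2,r2:Add1,r3:Mul1
cycle 5: issue SUB r2<-Add3 // r0:9,r1:Add2,r2:Add3,r3:Mul1
cycle 6: stall // r0:9,r1:Add2,r2:Add3,r3:Mul1
cycle 7: stall // r0:9,r1:Add2,r2:Add3,r3:Mul1
cycle 8: CDB Mul1=108; stall // r0:9,r1:Add2,r2:Add3,r3:108
cycle 9: stall // r0:9,r1:Add2,r2:Add3,r3:108
cycle 10: CDB Add1=-102; issue SUB r2<-Add1 // r0:9,r1:Add2,r2:Add1,r3:108
cycle 11: issue MUL r3<-Mul1 // r0:9,r1:Add2,r2:Add1,r3:Mul1
cycle 12: CDB Add2=6; issue ADD r3<-Add2 // r0:9,r1:6,r2:Add1,r3:Add2
cycle 13: stall // r0:9,r1:6,r2:Add1,r3:Add2
cycle 14: CDB Add3=102; issue SUB r3<-Add3 // r0:9,r1:6,r2:Add1,r3:Add3
cycle 15: - // r0:9,r1:6,r2:Add1,r3:Add3
cycle 16: CDB Add1=-6 // r0:9,r1:6,r2:-6,r3:Add3
cycle 17: CDB Mul1=81 // r0:9,r1:6,r2:-6,r3:Add3
cycle 18: CDB Add2=0 // r0:9,r1:6,r2:-6,r3:Add3
cycle 19: - // r0:9,r1:6,r2:-6,r3:Add3
cycle 20: CDB Add3=-9 // r0:9,r1:6,r2:-6,r3:-9

STATUS = VALUE -6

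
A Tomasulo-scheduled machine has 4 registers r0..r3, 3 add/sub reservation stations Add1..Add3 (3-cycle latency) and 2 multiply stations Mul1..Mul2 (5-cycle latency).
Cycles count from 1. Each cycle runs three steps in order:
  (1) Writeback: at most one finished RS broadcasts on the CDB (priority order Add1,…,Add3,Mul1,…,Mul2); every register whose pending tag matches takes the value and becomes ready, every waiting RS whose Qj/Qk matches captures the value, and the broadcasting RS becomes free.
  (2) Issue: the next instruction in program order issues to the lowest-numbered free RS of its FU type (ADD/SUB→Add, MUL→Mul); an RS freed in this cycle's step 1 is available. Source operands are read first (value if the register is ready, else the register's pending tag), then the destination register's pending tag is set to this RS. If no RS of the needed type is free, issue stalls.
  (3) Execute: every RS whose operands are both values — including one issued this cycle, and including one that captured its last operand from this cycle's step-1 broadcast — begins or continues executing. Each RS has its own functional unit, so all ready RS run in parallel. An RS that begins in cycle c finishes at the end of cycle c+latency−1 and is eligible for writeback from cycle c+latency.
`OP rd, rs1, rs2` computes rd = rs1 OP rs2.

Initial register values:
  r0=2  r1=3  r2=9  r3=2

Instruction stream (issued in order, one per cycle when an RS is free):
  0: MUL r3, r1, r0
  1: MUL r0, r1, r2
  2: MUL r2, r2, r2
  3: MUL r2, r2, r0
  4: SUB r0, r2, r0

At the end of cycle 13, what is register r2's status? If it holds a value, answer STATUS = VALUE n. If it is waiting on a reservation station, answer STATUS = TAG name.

STATUS = TAG Mul2

cycle 1: issue MUL r3<-Mul1 // r0:2,r1:3,r2:9,r3:Mul1
cycle 2: issue MUL r0<-Mul2 // r0:Mul2,r1:3,r2:9,r3:Mul1
cycle 3: stall // r0:Mul2,r1:3,r2:9,r3:Mul1
cycle 4: stall // r0:Mul2,r1:3,r2:9,r3:Mul1
cycle 5: stall // r0:Mul2,r1:3,r2:9,r3:Mul1
cycle 6: CDB Mul1=6; issue MUL r2<-Mul1 // r0:Mul2,r1:3,r2:Mul1,r3:6
cycle 7: CDB Mul2=27; issue MUL r2<-Mul2 // r0:27,r1:3,r2:Mul2,r3:6
cycle 8: issue SUB r0<-Add1 // r0:Add1,r1:3,r2:Mul2,r3:6
cycle 9: - // r0:Add1,r1:3,r2:Mul2,r3:6
cycle 10: - // r0:Add1,r1:3,r2:Mul2,r3:6
cycle 11: CDB Mul1=81 // r0:Add1,r1:3,r2:Mul2,r3:6
cycle 12: - // r0:Add1,r1:3,r2:Mul2,r3:6
cycle 13: - // r0:Add1,r1:3,r2:Mul2,r3:6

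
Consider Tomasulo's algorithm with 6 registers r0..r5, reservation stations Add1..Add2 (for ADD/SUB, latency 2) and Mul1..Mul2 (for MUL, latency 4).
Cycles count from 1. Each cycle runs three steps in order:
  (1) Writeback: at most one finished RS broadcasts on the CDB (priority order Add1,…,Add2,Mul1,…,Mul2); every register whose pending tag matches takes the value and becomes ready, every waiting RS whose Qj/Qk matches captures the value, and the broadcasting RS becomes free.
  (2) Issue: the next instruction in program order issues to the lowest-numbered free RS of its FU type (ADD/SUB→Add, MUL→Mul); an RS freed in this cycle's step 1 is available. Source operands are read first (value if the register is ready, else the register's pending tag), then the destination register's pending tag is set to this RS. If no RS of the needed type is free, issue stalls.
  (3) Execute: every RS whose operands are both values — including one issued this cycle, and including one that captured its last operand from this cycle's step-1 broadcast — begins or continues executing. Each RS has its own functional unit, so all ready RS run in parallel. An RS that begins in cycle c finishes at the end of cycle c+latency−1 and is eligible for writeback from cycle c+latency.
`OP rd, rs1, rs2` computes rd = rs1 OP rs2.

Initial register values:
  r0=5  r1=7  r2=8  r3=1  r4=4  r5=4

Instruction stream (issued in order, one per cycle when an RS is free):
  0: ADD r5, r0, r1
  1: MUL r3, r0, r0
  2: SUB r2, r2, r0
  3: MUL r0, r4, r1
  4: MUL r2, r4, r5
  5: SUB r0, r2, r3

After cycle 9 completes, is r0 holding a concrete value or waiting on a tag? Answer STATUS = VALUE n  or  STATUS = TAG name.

STATUS = TAG Add1

  c1: issue ADD r5<-Add1  regs: r0:5,r1:7,r2:8,r3:1,r4:4,r5:Add1
  c2: issue MUL r3<-Mul1  regs: r0:5,r1:7,r2:8,r3:Mul1,r4:4,r5:Add1
  c3: CDB Add1=12; issue SUB r2<-Add1  regs: r0:5,r1:7,r2:Add1,r3:Mul1,r4:4,r5:12
  c4: issue MUL r0<-Mul2  regs: r0:Mul2,r1:7,r2:Add1,r3:Mul1,r4:4,r5:12
  c5: CDB Add1=3; stall  regs: r0:Mul2,r1:7,r2:3,r3:Mul1,r4:4,r5:12
  c6: CDB Mul1=25; issue MUL r2<-Mul1  regs: r0:Mul2,r1:7,r2:Mul1,r3:25,r4:4,r5:12
  c7: issue SUB r0<-Add1  regs: r0:Add1,r1:7,r2:Mul1,r3:25,r4:4,r5:12
  c8: CDB Mul2=28  regs: r0:Add1,r1:7,r2:Mul1,r3:25,r4:4,r5:12
  c9: -  regs: r0:Add1,r1:7,r2:Mul1,r3:25,r4:4,r5:12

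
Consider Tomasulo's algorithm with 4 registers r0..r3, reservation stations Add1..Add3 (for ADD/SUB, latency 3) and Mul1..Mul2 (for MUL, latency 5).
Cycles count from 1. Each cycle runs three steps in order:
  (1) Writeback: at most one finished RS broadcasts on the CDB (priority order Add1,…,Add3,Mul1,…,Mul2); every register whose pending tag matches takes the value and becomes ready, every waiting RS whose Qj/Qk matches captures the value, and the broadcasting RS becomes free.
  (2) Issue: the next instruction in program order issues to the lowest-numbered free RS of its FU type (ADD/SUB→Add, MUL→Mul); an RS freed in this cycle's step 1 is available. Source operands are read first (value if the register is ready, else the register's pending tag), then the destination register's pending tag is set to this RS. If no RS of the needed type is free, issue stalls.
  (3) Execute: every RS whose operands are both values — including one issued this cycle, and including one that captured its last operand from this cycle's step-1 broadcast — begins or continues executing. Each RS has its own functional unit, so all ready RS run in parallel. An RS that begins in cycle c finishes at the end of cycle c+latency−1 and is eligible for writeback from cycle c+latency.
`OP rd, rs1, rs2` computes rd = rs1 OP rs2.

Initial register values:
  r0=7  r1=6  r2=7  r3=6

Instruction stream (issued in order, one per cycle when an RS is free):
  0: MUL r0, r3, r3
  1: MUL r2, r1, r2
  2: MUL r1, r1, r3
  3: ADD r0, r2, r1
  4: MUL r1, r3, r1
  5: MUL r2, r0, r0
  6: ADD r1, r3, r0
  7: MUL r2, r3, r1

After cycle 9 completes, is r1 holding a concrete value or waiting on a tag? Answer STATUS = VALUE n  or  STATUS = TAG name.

STATUS = TAG Mul2

cycle 1: issue MUL r0<-Mul1 // r0:Mul1,r1:6,r2:7,r3:6
cycle 2: issue MUL r2<-Mul2 // r0:Mul1,r1:6,r2:Mul2,r3:6
cycle 3: stall // r0:Mul1,r1:6,r2:Mul2,r3:6
cycle 4: stall // r0:Mul1,r1:6,r2:Mul2,r3:6
cycle 5: stall // r0:Mul1,r1:6,r2:Mul2,r3:6
cycle 6: CDB Mul1=36; issue MUL r1<-Mul1 // r0:36,r1:Mul1,r2:Mul2,r3:6
cycle 7: CDB Mul2=42; issue ADD r0<-Add1 // r0:Add1,r1:Mul1,r2:42,r3:6
cycle 8: issue MUL r1<-Mul2 // r0:Add1,r1:Mul2,r2:42,r3:6
cycle 9: stall // r0:Add1,r1:Mul2,r2:42,r3:6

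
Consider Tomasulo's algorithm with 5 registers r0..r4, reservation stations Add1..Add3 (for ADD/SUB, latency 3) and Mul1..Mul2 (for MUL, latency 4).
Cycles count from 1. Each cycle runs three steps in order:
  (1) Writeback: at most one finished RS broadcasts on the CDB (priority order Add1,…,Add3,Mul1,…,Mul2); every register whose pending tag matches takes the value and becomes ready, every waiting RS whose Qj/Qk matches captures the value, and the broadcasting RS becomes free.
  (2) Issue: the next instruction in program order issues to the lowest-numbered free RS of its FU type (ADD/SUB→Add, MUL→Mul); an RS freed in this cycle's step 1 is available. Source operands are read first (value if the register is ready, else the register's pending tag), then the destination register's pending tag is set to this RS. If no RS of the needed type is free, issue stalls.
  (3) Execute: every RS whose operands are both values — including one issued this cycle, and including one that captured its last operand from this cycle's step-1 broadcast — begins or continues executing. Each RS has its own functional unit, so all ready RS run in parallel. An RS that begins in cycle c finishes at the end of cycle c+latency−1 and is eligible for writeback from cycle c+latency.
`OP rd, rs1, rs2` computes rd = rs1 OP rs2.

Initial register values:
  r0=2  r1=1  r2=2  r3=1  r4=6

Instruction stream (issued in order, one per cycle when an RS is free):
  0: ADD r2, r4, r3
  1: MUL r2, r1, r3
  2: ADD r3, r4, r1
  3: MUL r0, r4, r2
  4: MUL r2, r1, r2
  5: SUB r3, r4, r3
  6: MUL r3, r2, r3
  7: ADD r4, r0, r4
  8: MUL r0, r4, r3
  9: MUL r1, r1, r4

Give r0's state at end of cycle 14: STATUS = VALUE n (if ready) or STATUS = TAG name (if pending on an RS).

c1: issue ADD r2<-Add1 | r0:2,r1:1,r2:Add1,r3:1,r4:6
c2: issue MUL r2<-Mul1 | r0:2,r1:1,r2:Mul1,r3:1,r4:6
c3: issue ADD r3<-Add2 | r0:2,r1:1,r2:Mul1,r3:Add2,r4:6
c4: CDB Add1=7; issue MUL r0<-Mul2 | r0:Mul2,r1:1,r2:Mul1,r3:Add2,r4:6
c5: stall | r0:Mul2,r1:1,r2:Mul1,r3:Add2,r4:6
c6: CDB Add2=7; stall | r0:Mul2,r1:1,r2:Mul1,r3:7,r4:6
c7: CDB Mul1=1; issue MUL r2<-Mul1 | r0:Mul2,r1:1,r2:Mul1,r3:7,r4:6
c8: issue SUB r3<-Add1 | r0:Mul2,r1:1,r2:Mul1,r3:Add1,r4:6
c9: stall | r0:Mul2,r1:1,r2:Mul1,r3:Add1,r4:6
c10: stall | r0:Mul2,r1:1,r2:Mul1,r3:Add1,r4:6
c11: CDB Add1=-1; stall | r0:Mul2,r1:1,r2:Mul1,r3:-1,r4:6
c12: CDB Mul1=1; issue MUL r3<-Mul1 | r0:Mul2,r1:1,r2:1,r3:Mul1,r4:6
c13: CDB Mul2=6; issue ADD r4<-Add1 | r0:6,r1:1,r2:1,r3:Mul1,r4:Add1
c14: issue MUL r0<-Mul2 | r0:Mul2,r1:1,r2:1,r3:Mul1,r4:Add1

STATUS = TAG Mul2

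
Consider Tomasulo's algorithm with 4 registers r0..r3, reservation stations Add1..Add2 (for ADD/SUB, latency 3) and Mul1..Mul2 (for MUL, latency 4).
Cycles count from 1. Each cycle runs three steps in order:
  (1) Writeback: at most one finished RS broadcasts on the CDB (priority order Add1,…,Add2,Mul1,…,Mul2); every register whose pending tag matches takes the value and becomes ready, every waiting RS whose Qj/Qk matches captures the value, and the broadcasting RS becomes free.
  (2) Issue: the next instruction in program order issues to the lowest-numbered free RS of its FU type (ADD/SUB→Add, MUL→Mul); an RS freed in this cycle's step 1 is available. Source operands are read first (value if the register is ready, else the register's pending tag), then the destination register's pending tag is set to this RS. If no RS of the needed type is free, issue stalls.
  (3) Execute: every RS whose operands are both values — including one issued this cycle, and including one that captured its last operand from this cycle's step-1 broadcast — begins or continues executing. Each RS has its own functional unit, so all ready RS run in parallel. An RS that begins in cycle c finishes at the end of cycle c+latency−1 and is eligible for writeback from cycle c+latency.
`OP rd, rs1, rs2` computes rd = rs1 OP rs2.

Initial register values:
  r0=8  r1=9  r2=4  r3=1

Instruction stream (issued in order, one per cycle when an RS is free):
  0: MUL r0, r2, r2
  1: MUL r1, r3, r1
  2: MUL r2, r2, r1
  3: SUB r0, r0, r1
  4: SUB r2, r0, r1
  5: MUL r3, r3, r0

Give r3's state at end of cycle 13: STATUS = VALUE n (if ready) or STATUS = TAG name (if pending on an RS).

STATUS = VALUE 7

  c1: issue MUL r0<-Mul1  regs: r0:Mul1,r1:9,r2:4,r3:1
  c2: issue MUL r1<-Mul2  regs: r0:Mul1,r1:Mul2,r2:4,r3:1
  c3: stall  regs: r0:Mul1,r1:Mul2,r2:4,r3:1
  c4: stall  regs: r0:Mul1,r1:Mul2,r2:4,r3:1
  c5: CDB Mul1=16; issue MUL r2<-Mul1  regs: r0:16,r1:Mul2,r2:Mul1,r3:1
  c6: CDB Mul2=9; issue SUB r0<-Add1  regs: r0:Add1,r1:9,r2:Mul1,r3:1
  c7: issue SUB r2<-Add2  regs: r0:Add1,r1:9,r2:Add2,r3:1
  c8: issue MUL r3<-Mul2  regs: r0:Add1,r1:9,r2:Add2,r3:Mul2
  c9: CDB Add1=7  regs: r0:7,r1:9,r2:Add2,r3:Mul2
  c10: CDB Mul1=36  regs: r0:7,r1:9,r2:Add2,r3:Mul2
  c11: -  regs: r0:7,r1:9,r2:Add2,r3:Mul2
  c12: CDB Add2=-2  regs: r0:7,r1:9,r2:-2,r3:Mul2
  c13: CDB Mul2=7  regs: r0:7,r1:9,r2:-2,r3:7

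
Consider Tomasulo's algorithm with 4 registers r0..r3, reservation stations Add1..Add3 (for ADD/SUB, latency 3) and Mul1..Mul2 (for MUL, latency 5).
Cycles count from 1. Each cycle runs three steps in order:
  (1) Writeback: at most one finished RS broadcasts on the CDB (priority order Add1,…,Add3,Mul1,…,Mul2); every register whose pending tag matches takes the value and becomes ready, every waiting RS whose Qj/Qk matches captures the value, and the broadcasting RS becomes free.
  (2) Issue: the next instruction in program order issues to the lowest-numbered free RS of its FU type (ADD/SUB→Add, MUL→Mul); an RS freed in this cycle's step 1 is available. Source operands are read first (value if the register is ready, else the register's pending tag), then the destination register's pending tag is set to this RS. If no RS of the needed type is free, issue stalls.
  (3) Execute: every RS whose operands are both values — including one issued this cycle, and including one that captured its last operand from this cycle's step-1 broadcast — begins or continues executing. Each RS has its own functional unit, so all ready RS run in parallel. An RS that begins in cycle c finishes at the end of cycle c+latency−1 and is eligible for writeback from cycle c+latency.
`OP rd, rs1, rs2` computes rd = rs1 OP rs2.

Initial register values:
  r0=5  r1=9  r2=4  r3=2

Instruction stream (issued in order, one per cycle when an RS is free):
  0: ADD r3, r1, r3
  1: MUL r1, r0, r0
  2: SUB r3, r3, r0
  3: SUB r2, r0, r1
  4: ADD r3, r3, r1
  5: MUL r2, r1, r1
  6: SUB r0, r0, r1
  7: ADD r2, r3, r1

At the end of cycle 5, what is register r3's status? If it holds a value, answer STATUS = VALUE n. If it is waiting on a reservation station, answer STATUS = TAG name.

  c1: issue ADD r3<-Add1  regs: r0:5,r1:9,r2:4,r3:Add1
  c2: issue MUL r1<-Mul1  regs: r0:5,r1:Mul1,r2:4,r3:Add1
  c3: issue SUB r3<-Add2  regs: r0:5,r1:Mul1,r2:4,r3:Add2
  c4: CDB Add1=11; issue SUB r2<-Add1  regs: r0:5,r1:Mul1,r2:Add1,r3:Add2
  c5: issue ADD r3<-Add3  regs: r0:5,r1:Mul1,r2:Add1,r3:Add3

STATUS = TAG Add3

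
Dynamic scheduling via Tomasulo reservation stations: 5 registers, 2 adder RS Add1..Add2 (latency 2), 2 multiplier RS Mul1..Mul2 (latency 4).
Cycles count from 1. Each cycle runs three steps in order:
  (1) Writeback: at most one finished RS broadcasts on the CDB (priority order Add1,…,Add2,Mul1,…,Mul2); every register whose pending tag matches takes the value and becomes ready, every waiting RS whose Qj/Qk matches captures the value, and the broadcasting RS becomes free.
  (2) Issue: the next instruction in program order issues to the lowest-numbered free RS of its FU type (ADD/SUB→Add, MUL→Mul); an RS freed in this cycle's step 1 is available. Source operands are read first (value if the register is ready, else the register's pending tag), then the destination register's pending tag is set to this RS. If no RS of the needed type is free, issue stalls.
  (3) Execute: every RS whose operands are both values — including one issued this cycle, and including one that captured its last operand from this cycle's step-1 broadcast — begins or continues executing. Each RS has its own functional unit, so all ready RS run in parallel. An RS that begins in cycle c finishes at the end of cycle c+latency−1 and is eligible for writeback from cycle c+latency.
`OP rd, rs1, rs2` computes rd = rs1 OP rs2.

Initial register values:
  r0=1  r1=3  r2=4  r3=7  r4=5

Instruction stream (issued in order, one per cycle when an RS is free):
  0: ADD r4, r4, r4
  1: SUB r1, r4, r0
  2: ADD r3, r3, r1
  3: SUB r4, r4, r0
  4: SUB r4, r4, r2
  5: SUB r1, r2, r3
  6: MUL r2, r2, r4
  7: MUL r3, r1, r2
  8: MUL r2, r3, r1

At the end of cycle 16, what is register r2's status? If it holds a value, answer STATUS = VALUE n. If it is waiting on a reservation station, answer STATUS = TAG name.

STATUS = TAG Mul1

c1: issue ADD r4<-Add1 | r0:1,r1:3,r2:4,r3:7,r4:Add1
c2: issue SUB r1<-Add2 | r0:1,r1:Add2,r2:4,r3:7,r4:Add1
c3: CDB Add1=10; issue ADD r3<-Add1 | r0:1,r1:Add2,r2:4,r3:Add1,r4:10
c4: stall | r0:1,r1:Add2,r2:4,r3:Add1,r4:10
c5: CDB Add2=9; issue SUB r4<-Add2 | r0:1,r1:9,r2:4,r3:Add1,r4:Add2
c6: stall | r0:1,r1:9,r2:4,r3:Add1,r4:Add2
c7: CDB Add1=16; issue SUB r4<-Add1 | r0:1,r1:9,r2:4,r3:16,r4:Add1
c8: CDB Add2=9; issue SUB r1<-Add2 | r0:1,r1:Add2,r2:4,r3:16,r4:Add1
c9: issue MUL r2<-Mul1 | r0:1,r1:Add2,r2:Mul1,r3:16,r4:Add1
c10: CDB Add1=5; issue MUL r3<-Mul2 | r0:1,r1:Add2,r2:Mul1,r3:Mul2,r4:5
c11: CDB Add2=-12; stall | r0:1,r1:-12,r2:Mul1,r3:Mul2,r4:5
c12: stall | r0:1,r1:-12,r2:Mul1,r3:Mul2,r4:5
c13: stall | r0:1,r1:-12,r2:Mul1,r3:Mul2,r4:5
c14: CDB Mul1=20; issue MUL r2<-Mul1 | r0:1,r1:-12,r2:Mul1,r3:Mul2,r4:5
c15: - | r0:1,r1:-12,r2:Mul1,r3:Mul2,r4:5
c16: - | r0:1,r1:-12,r2:Mul1,r3:Mul2,r4:5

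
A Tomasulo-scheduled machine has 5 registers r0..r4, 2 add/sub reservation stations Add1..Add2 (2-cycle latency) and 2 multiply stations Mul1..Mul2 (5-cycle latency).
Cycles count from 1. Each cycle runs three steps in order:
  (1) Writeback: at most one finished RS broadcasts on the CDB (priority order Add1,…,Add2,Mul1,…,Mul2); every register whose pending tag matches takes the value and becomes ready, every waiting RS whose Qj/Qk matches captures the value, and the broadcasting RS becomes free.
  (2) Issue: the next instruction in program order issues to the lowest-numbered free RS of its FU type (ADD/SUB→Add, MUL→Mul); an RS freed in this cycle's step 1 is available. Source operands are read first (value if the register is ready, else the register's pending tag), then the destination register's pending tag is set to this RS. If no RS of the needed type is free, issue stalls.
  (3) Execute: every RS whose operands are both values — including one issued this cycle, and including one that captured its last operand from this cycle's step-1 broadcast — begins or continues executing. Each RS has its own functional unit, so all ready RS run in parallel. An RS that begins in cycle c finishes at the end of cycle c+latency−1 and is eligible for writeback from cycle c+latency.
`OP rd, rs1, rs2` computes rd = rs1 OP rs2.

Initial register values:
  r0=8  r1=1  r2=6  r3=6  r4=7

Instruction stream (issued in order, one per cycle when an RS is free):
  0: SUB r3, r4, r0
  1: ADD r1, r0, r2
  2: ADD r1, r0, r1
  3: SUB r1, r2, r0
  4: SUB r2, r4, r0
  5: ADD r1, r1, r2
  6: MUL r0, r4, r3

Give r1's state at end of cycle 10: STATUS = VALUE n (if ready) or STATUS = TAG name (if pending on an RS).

STATUS = VALUE -3

cycle 1: issue SUB r3<-Add1 // r0:8,r1:1,r2:6,r3:Add1,r4:7
cycle 2: issue ADD r1<-Add2 // r0:8,r1:Add2,r2:6,r3:Add1,r4:7
cycle 3: CDB Add1=-1; issue ADD r1<-Add1 // r0:8,r1:Add1,r2:6,r3:-1,r4:7
cycle 4: CDB Add2=14; issue SUB r1<-Add2 // r0:8,r1:Add2,r2:6,r3:-1,r4:7
cycle 5: stall // r0:8,r1:Add2,r2:6,r3:-1,r4:7
cycle 6: CDB Add1=22; issue SUB r2<-Add1 // r0:8,r1:Add2,r2:Add1,r3:-1,r4:7
cycle 7: CDB Add2=-2; issue ADD r1<-Add2 // r0:8,r1:Add2,r2:Add1,r3:-1,r4:7
cycle 8: CDB Add1=-1; issue MUL r0<-Mul1 // r0:Mul1,r1:Add2,r2:-1,r3:-1,r4:7
cycle 9: - // r0:Mul1,r1:Add2,r2:-1,r3:-1,r4:7
cycle 10: CDB Add2=-3 // r0:Mul1,r1:-3,r2:-1,r3:-1,r4:7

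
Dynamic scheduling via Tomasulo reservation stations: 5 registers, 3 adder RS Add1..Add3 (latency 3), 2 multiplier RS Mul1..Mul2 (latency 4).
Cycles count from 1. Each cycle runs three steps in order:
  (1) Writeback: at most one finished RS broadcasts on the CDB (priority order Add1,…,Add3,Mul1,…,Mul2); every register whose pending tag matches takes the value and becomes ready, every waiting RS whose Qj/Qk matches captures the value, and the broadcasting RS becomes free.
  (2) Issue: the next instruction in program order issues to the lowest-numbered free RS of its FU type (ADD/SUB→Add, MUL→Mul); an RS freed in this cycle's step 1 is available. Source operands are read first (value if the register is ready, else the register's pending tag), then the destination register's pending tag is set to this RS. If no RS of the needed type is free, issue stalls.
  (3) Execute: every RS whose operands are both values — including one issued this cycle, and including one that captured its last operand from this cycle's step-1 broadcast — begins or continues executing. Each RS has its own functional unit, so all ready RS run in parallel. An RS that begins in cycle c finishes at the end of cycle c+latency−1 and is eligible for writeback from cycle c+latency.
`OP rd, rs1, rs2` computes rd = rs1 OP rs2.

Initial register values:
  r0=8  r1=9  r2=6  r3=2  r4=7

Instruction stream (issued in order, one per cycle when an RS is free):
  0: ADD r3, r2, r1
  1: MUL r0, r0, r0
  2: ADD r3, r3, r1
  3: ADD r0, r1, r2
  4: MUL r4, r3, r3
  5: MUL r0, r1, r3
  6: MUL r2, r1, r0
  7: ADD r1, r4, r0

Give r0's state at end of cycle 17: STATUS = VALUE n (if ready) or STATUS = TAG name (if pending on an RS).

  c1: issue ADD r3<-Add1  regs: r0:8,r1:9,r2:6,r3:Add1,r4:7
  c2: issue MUL r0<-Mul1  regs: r0:Mul1,r1:9,r2:6,r3:Add1,r4:7
  c3: issue ADD r3<-Add2  regs: r0:Mul1,r1:9,r2:6,r3:Add2,r4:7
  c4: CDB Add1=15; issue ADD r0<-Add1  regs: r0:Add1,r1:9,r2:6,r3:Add2,r4:7
  c5: issue MUL r4<-Mul2  regs: r0:Add1,r1:9,r2:6,r3:Add2,r4:Mul2
  c6: CDB Mul1=64; issue MUL r0<-Mul1  regs: r0:Mul1,r1:9,r2:6,r3:Add2,r4:Mul2
  c7: CDB Add1=15; stall  regs: r0:Mul1,r1:9,r2:6,r3:Add2,r4:Mul2
  c8: CDB Add2=24; stall  regs: r0:Mul1,r1:9,r2:6,r3:24,r4:Mul2
  c9: stall  regs: r0:Mul1,r1:9,r2:6,r3:24,r4:Mul2
  c10: stall  regs: r0:Mul1,r1:9,r2:6,r3:24,r4:Mul2
  c11: stall  regs: r0:Mul1,r1:9,r2:6,r3:24,r4:Mul2
  c12: CDB Mul1=216; issue MUL r2<-Mul1  regs: r0:216,r1:9,r2:Mul1,r3:24,r4:Mul2
  c13: CDB Mul2=576; issue ADD r1<-Add1  regs: r0:216,r1:Add1,r2:Mul1,r3:24,r4:576
  c14: -  regs: r0:216,r1:Add1,r2:Mul1,r3:24,r4:576
  c15: -  regs: r0:216,r1:Add1,r2:Mul1,r3:24,r4:576
  c16: CDB Add1=792  regs: r0:216,r1:792,r2:Mul1,r3:24,r4:576
  c17: CDB Mul1=1944  regs: r0:216,r1:792,r2:1944,r3:24,r4:576

STATUS = VALUE 216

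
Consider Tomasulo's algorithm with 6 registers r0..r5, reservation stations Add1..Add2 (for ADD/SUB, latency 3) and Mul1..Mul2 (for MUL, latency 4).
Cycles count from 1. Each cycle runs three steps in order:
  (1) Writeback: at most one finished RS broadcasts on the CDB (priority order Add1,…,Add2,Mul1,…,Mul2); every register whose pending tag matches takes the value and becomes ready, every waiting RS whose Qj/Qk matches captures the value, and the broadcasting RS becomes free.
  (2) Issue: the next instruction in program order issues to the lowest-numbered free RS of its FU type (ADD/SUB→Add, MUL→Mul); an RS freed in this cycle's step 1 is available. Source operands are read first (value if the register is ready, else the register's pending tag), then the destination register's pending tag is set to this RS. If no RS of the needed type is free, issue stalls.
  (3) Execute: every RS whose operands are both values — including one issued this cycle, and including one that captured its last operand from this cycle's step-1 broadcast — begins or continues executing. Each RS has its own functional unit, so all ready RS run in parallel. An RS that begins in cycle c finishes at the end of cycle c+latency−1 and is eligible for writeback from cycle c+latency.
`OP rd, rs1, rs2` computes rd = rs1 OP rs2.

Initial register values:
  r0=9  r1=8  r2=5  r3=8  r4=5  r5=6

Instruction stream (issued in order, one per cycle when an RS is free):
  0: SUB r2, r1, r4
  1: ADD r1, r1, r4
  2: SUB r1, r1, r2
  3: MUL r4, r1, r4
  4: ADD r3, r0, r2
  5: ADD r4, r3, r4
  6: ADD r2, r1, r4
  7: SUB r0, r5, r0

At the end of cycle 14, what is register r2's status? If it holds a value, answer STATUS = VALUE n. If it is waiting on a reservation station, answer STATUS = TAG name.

c1: issue SUB r2<-Add1 | r0:9,r1:8,r2:Add1,r3:8,r4:5,r5:6
c2: issue ADD r1<-Add2 | r0:9,r1:Add2,r2:Add1,r3:8,r4:5,r5:6
c3: stall | r0:9,r1:Add2,r2:Add1,r3:8,r4:5,r5:6
c4: CDB Add1=3; issue SUB r1<-Add1 | r0:9,r1:Add1,r2:3,r3:8,r4:5,r5:6
c5: CDB Add2=13; issue MUL r4<-Mul1 | r0:9,r1:Add1,r2:3,r3:8,r4:Mul1,r5:6
c6: issue ADD r3<-Add2 | r0:9,r1:Add1,r2:3,r3:Add2,r4:Mul1,r5:6
c7: stall | r0:9,r1:Add1,r2:3,r3:Add2,r4:Mul1,r5:6
c8: CDB Add1=10; issue ADD r4<-Add1 | r0:9,r1:10,r2:3,r3:Add2,r4:Add1,r5:6
c9: CDB Add2=12; issue ADD r2<-Add2 | r0:9,r1:10,r2:Add2,r3:12,r4:Add1,r5:6
c10: stall | r0:9,r1:10,r2:Add2,r3:12,r4:Add1,r5:6
c11: stall | r0:9,r1:10,r2:Add2,r3:12,r4:Add1,r5:6
c12: CDB Mul1=50; stall | r0:9,r1:10,r2:Add2,r3:12,r4:Add1,r5:6
c13: stall | r0:9,r1:10,r2:Add2,r3:12,r4:Add1,r5:6
c14: stall | r0:9,r1:10,r2:Add2,r3:12,r4:Add1,r5:6

STATUS = TAG Add2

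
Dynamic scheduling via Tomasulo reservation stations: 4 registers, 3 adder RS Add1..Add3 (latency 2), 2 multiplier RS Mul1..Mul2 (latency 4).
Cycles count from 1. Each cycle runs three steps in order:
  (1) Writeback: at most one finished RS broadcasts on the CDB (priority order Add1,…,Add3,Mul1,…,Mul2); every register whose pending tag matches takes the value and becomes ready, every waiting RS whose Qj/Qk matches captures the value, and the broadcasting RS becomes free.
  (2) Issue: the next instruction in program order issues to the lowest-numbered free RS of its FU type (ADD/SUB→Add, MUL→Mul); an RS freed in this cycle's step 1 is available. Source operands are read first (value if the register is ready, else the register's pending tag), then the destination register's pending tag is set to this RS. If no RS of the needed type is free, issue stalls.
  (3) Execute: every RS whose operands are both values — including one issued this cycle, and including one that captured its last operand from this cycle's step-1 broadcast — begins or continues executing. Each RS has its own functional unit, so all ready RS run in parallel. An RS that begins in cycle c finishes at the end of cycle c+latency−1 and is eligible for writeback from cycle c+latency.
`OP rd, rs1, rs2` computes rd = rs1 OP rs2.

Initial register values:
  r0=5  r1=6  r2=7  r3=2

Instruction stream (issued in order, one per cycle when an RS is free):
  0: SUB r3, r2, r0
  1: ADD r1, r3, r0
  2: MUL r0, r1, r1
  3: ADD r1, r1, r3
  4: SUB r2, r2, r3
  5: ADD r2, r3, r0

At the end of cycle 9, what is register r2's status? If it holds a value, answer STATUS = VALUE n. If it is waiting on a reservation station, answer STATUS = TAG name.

  c1: issue SUB r3<-Add1  regs: r0:5,r1:6,r2:7,r3:Add1
  c2: issue ADD r1<-Add2  regs: r0:5,r1:Add2,r2:7,r3:Add1
  c3: CDB Add1=2; issue MUL r0<-Mul1  regs: r0:Mul1,r1:Add2,r2:7,r3:2
  c4: issue ADD r1<-Add1  regs: r0:Mul1,r1:Add1,r2:7,r3:2
  c5: CDB Add2=7; issue SUB r2<-Add2  regs: r0:Mul1,r1:Add1,r2:Add2,r3:2
  c6: issue ADD r2<-Add3  regs: r0:Mul1,r1:Add1,r2:Add3,r3:2
  c7: CDB Add1=9  regs: r0:Mul1,r1:9,r2:Add3,r3:2
  c8: CDB Add2=5  regs: r0:Mul1,r1:9,r2:Add3,r3:2
  c9: CDB Mul1=49  regs: r0:49,r1:9,r2:Add3,r3:2

STATUS = TAG Add3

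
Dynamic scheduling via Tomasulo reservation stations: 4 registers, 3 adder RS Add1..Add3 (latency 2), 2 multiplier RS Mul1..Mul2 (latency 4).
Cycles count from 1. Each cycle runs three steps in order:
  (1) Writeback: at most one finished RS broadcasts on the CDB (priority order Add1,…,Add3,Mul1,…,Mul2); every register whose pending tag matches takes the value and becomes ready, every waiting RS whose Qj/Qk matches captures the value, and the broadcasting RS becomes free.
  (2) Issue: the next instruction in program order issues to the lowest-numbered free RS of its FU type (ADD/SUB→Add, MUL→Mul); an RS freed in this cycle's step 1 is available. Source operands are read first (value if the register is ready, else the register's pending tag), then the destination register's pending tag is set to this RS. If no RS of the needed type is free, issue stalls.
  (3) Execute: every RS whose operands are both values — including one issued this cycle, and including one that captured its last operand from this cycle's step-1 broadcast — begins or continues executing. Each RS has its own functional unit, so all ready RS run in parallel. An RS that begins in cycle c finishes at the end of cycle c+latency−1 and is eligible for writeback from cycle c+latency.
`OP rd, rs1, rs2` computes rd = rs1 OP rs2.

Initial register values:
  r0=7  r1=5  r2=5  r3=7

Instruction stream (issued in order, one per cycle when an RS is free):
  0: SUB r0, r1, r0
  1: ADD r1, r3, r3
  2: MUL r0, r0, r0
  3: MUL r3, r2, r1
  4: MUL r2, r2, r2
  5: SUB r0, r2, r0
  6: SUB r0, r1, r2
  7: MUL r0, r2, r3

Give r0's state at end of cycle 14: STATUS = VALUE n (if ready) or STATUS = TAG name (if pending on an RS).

c1: issue SUB r0<-Add1 | r0:Add1,r1:5,r2:5,r3:7
c2: issue ADD r1<-Add2 | r0:Add1,r1:Add2,r2:5,r3:7
c3: CDB Add1=-2; issue MUL r0<-Mul1 | r0:Mul1,r1:Add2,r2:5,r3:7
c4: CDB Add2=14; issue MUL r3<-Mul2 | r0:Mul1,r1:14,r2:5,r3:Mul2
c5: stall | r0:Mul1,r1:14,r2:5,r3:Mul2
c6: stall | r0:Mul1,r1:14,r2:5,r3:Mul2
c7: CDB Mul1=4; issue MUL r2<-Mul1 | r0:4,r1:14,r2:Mul1,r3:Mul2
c8: CDB Mul2=70; issue SUB r0<-Add1 | r0:Add1,r1:14,r2:Mul1,r3:70
c9: issue SUB r0<-Add2 | r0:Add2,r1:14,r2:Mul1,r3:70
c10: issue MUL r0<-Mul2 | r0:Mul2,r1:14,r2:Mul1,r3:70
c11: CDB Mul1=25 | r0:Mul2,r1:14,r2:25,r3:70
c12: - | r0:Mul2,r1:14,r2:25,r3:70
c13: CDB Add1=21 | r0:Mul2,r1:14,r2:25,r3:70
c14: CDB Add2=-11 | r0:Mul2,r1:14,r2:25,r3:70

STATUS = TAG Mul2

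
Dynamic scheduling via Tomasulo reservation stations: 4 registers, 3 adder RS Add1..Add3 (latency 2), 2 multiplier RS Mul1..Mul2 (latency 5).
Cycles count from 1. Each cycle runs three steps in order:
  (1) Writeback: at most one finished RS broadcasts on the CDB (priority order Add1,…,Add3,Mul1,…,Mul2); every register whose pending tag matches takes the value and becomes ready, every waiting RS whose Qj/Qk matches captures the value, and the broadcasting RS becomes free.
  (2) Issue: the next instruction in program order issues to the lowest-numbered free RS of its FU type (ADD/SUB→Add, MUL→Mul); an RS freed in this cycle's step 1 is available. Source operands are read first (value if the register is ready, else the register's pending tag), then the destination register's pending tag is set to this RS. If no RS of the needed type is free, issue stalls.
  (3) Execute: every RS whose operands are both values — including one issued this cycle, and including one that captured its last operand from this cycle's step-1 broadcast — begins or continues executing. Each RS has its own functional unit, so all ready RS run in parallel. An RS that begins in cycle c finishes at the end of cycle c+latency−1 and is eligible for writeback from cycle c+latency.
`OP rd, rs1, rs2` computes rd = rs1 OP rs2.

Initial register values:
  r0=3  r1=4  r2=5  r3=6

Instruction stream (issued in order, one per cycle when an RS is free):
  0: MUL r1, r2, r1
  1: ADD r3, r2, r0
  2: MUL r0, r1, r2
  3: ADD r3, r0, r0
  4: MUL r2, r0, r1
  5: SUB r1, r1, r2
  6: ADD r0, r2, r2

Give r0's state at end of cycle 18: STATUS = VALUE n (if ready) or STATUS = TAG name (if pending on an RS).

  c1: issue MUL r1<-Mul1  regs: r0:3,r1:Mul1,r2:5,r3:6
  c2: issue ADD r3<-Add1  regs: r0:3,r1:Mul1,r2:5,r3:Add1
  c3: issue MUL r0<-Mul2  regs: r0:Mul2,r1:Mul1,r2:5,r3:Add1
  c4: CDB Add1=8; issue ADD r3<-Add1  regs: r0:Mul2,r1:Mul1,r2:5,r3:Add1
  c5: stall  regs: r0:Mul2,r1:Mul1,r2:5,r3:Add1
  c6: CDB Mul1=20; issue MUL r2<-Mul1  regs: r0:Mul2,r1:20,r2:Mul1,r3:Add1
  c7: issue SUB r1<-Add2  regs: r0:Mul2,r1:Add2,r2:Mul1,r3:Add1
  c8: issue ADD r0<-Add3  regs: r0:Add3,r1:Add2,r2:Mul1,r3:Add1
  c9: -  regs: r0:Add3,r1:Add2,r2:Mul1,r3:Add1
  c10: -  regs: r0:Add3,r1:Add2,r2:Mul1,r3:Add1
  c11: CDB Mul2=100  regs: r0:Add3,r1:Add2,r2:Mul1,r3:Add1
  c12: -  regs: r0:Add3,r1:Add2,r2:Mul1,r3:Add1
  c13: CDB Add1=200  regs: r0:Add3,r1:Add2,r2:Mul1,r3:200
  c14: -  regs: r0:Add3,r1:Add2,r2:Mul1,r3:200
  c15: -  regs: r0:Add3,r1:Add2,r2:Mul1,r3:200
  c16: CDB Mul1=2000  regs: r0:Add3,r1:Add2,r2:2000,r3:200
  c17: -  regs: r0:Add3,r1:Add2,r2:2000,r3:200
  c18: CDB Add2=-1980  regs: r0:Add3,r1:-1980,r2:2000,r3:200

STATUS = TAG Add3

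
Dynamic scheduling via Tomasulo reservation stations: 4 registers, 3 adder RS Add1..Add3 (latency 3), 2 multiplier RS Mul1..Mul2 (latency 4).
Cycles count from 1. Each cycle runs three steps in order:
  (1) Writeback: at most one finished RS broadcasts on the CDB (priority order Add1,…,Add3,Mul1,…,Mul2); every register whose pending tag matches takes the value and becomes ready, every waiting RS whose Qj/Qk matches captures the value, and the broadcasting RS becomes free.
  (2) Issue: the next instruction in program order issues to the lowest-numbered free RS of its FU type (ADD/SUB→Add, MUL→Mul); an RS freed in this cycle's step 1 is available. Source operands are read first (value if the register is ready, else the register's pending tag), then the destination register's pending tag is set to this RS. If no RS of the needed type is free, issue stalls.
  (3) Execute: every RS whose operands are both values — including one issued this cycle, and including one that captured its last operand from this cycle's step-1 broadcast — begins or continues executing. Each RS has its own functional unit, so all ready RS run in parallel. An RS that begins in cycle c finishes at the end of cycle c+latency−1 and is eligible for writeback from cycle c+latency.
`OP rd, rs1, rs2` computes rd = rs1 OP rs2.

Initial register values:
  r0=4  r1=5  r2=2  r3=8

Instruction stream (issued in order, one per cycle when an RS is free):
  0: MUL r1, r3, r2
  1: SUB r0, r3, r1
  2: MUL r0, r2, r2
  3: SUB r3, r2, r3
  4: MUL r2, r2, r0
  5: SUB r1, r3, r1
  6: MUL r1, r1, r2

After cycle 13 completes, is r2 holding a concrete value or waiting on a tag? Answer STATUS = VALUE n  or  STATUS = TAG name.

c1: issue MUL r1<-Mul1 | r0:4,r1:Mul1,r2:2,r3:8
c2: issue SUB r0<-Add1 | r0:Add1,r1:Mul1,r2:2,r3:8
c3: issue MUL r0<-Mul2 | r0:Mul2,r1:Mul1,r2:2,r3:8
c4: issue SUB r3<-Add2 | r0:Mul2,r1:Mul1,r2:2,r3:Add2
c5: CDB Mul1=16; issue MUL r2<-Mul1 | r0:Mul2,r1:16,r2:Mul1,r3:Add2
c6: issue SUB r1<-Add3 | r0:Mul2,r1:Add3,r2:Mul1,r3:Add2
c7: CDB Add2=-6; stall | r0:Mul2,r1:Add3,r2:Mul1,r3:-6
c8: CDB Add1=-8; stall | r0:Mul2,r1:Add3,r2:Mul1,r3:-6
c9: CDB Mul2=4; issue MUL r1<-Mul2 | r0:4,r1:Mul2,r2:Mul1,r3:-6
c10: CDB Add3=-22 | r0:4,r1:Mul2,r2:Mul1,r3:-6
c11: - | r0:4,r1:Mul2,r2:Mul1,r3:-6
c12: - | r0:4,r1:Mul2,r2:Mul1,r3:-6
c13: CDB Mul1=8 | r0:4,r1:Mul2,r2:8,r3:-6

STATUS = VALUE 8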